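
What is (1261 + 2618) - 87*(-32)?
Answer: 6663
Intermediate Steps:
(1261 + 2618) - 87*(-32) = 3879 + 2784 = 6663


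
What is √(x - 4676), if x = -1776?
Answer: 2*I*√1613 ≈ 80.324*I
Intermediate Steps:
√(x - 4676) = √(-1776 - 4676) = √(-6452) = 2*I*√1613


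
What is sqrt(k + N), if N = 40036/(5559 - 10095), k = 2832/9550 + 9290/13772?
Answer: 2*I*sqrt(84267066634095191)/207148095 ≈ 2.8027*I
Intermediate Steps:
k = 31930451/32880650 (k = 2832*(1/9550) + 9290*(1/13772) = 1416/4775 + 4645/6886 = 31930451/32880650 ≈ 0.97110)
N = -10009/1134 (N = 40036/(-4536) = 40036*(-1/4536) = -10009/1134 ≈ -8.8263)
sqrt(k + N) = sqrt(31930451/32880650 - 10009/1134) = sqrt(-73223323604/9321664275) = 2*I*sqrt(84267066634095191)/207148095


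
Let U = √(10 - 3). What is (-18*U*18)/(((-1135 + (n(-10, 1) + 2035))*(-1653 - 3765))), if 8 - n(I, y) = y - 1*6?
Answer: 18*√7/274813 ≈ 0.00017329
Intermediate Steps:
n(I, y) = 14 - y (n(I, y) = 8 - (y - 1*6) = 8 - (y - 6) = 8 - (-6 + y) = 8 + (6 - y) = 14 - y)
U = √7 ≈ 2.6458
(-18*U*18)/(((-1135 + (n(-10, 1) + 2035))*(-1653 - 3765))) = (-18*√7*18)/(((-1135 + ((14 - 1*1) + 2035))*(-1653 - 3765))) = (-324*√7)/(((-1135 + ((14 - 1) + 2035))*(-5418))) = (-324*√7)/(((-1135 + (13 + 2035))*(-5418))) = (-324*√7)/(((-1135 + 2048)*(-5418))) = (-324*√7)/((913*(-5418))) = -324*√7/(-4946634) = -324*√7*(-1/4946634) = 18*√7/274813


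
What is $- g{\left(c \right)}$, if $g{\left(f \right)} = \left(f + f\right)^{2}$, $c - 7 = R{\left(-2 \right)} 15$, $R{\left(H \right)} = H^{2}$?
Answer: $-17956$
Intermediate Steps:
$c = 67$ ($c = 7 + \left(-2\right)^{2} \cdot 15 = 7 + 4 \cdot 15 = 7 + 60 = 67$)
$g{\left(f \right)} = 4 f^{2}$ ($g{\left(f \right)} = \left(2 f\right)^{2} = 4 f^{2}$)
$- g{\left(c \right)} = - 4 \cdot 67^{2} = - 4 \cdot 4489 = \left(-1\right) 17956 = -17956$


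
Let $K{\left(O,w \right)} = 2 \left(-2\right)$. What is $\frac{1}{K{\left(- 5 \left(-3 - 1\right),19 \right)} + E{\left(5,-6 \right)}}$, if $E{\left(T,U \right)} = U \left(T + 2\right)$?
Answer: $- \frac{1}{46} \approx -0.021739$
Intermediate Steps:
$K{\left(O,w \right)} = -4$
$E{\left(T,U \right)} = U \left(2 + T\right)$
$\frac{1}{K{\left(- 5 \left(-3 - 1\right),19 \right)} + E{\left(5,-6 \right)}} = \frac{1}{-4 - 6 \left(2 + 5\right)} = \frac{1}{-4 - 42} = \frac{1}{-46} = - \frac{1}{46}$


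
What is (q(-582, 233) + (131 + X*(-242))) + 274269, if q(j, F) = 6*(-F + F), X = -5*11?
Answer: 287710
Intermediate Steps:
X = -55
q(j, F) = 0 (q(j, F) = 6*0 = 0)
(q(-582, 233) + (131 + X*(-242))) + 274269 = (0 + (131 - 55*(-242))) + 274269 = (0 + (131 + 13310)) + 274269 = (0 + 13441) + 274269 = 13441 + 274269 = 287710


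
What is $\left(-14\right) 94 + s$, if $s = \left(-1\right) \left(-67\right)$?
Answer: $-1249$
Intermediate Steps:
$s = 67$
$\left(-14\right) 94 + s = \left(-14\right) 94 + 67 = -1316 + 67 = -1249$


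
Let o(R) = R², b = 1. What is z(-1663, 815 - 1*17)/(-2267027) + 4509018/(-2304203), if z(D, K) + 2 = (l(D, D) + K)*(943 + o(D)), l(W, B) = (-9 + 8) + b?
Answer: -5097157050390008/5223690414481 ≈ -975.78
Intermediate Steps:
l(W, B) = 0 (l(W, B) = (-9 + 8) + 1 = -1 + 1 = 0)
z(D, K) = -2 + K*(943 + D²) (z(D, K) = -2 + (0 + K)*(943 + D²) = -2 + K*(943 + D²))
z(-1663, 815 - 1*17)/(-2267027) + 4509018/(-2304203) = (-2 + 943*(815 - 1*17) + (815 - 1*17)*(-1663)²)/(-2267027) + 4509018/(-2304203) = (-2 + 943*(815 - 17) + (815 - 17)*2765569)*(-1/2267027) + 4509018*(-1/2304203) = (-2 + 943*798 + 798*2765569)*(-1/2267027) - 4509018/2304203 = (-2 + 752514 + 2206924062)*(-1/2267027) - 4509018/2304203 = 2207676574*(-1/2267027) - 4509018/2304203 = -2207676574/2267027 - 4509018/2304203 = -5097157050390008/5223690414481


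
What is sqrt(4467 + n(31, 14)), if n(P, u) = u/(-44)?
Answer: sqrt(2161874)/22 ≈ 66.833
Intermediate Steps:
n(P, u) = -u/44 (n(P, u) = u*(-1/44) = -u/44)
sqrt(4467 + n(31, 14)) = sqrt(4467 - 1/44*14) = sqrt(4467 - 7/22) = sqrt(98267/22) = sqrt(2161874)/22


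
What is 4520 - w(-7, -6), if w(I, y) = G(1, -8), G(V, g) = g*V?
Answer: 4528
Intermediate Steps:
G(V, g) = V*g
w(I, y) = -8 (w(I, y) = 1*(-8) = -8)
4520 - w(-7, -6) = 4520 - 1*(-8) = 4520 + 8 = 4528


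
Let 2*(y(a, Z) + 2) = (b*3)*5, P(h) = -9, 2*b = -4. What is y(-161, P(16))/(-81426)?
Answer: 17/81426 ≈ 0.00020878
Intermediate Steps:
b = -2 (b = (1/2)*(-4) = -2)
y(a, Z) = -17 (y(a, Z) = -2 + (-2*3*5)/2 = -2 + (-6*5)/2 = -2 + (1/2)*(-30) = -2 - 15 = -17)
y(-161, P(16))/(-81426) = -17/(-81426) = -17*(-1/81426) = 17/81426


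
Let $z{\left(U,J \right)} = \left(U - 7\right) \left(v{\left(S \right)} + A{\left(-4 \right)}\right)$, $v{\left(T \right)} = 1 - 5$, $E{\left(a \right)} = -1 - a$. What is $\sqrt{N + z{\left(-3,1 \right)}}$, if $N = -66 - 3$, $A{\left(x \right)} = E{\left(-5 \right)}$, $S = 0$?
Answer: $i \sqrt{69} \approx 8.3066 i$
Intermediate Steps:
$A{\left(x \right)} = 4$ ($A{\left(x \right)} = -1 - -5 = -1 + 5 = 4$)
$N = -69$
$v{\left(T \right)} = -4$
$z{\left(U,J \right)} = 0$ ($z{\left(U,J \right)} = \left(U - 7\right) \left(-4 + 4\right) = \left(-7 + U\right) 0 = 0$)
$\sqrt{N + z{\left(-3,1 \right)}} = \sqrt{-69 + 0} = \sqrt{-69} = i \sqrt{69}$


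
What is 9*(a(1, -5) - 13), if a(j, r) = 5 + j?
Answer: -63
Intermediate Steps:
9*(a(1, -5) - 13) = 9*((5 + 1) - 13) = 9*(6 - 13) = 9*(-7) = -63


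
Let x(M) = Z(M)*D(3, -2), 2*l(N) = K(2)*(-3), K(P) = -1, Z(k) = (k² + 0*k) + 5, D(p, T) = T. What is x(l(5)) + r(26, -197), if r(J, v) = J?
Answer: 23/2 ≈ 11.500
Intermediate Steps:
Z(k) = 5 + k² (Z(k) = (k² + 0) + 5 = k² + 5 = 5 + k²)
l(N) = 3/2 (l(N) = (-1*(-3))/2 = (½)*3 = 3/2)
x(M) = -10 - 2*M² (x(M) = (5 + M²)*(-2) = -10 - 2*M²)
x(l(5)) + r(26, -197) = (-10 - 2*(3/2)²) + 26 = (-10 - 2*9/4) + 26 = (-10 - 9/2) + 26 = -29/2 + 26 = 23/2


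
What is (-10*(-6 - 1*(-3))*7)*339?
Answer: 71190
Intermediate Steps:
(-10*(-6 - 1*(-3))*7)*339 = (-10*(-6 + 3)*7)*339 = (-10*(-3)*7)*339 = (30*7)*339 = 210*339 = 71190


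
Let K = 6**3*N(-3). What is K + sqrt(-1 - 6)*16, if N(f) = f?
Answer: -648 + 16*I*sqrt(7) ≈ -648.0 + 42.332*I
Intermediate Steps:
K = -648 (K = 6**3*(-3) = 216*(-3) = -648)
K + sqrt(-1 - 6)*16 = -648 + sqrt(-1 - 6)*16 = -648 + sqrt(-7)*16 = -648 + (I*sqrt(7))*16 = -648 + 16*I*sqrt(7)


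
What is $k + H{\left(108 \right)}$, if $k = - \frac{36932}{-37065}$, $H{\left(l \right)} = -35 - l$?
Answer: $- \frac{751909}{5295} \approx -142.0$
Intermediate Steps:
$k = \frac{5276}{5295}$ ($k = \left(-36932\right) \left(- \frac{1}{37065}\right) = \frac{5276}{5295} \approx 0.99641$)
$k + H{\left(108 \right)} = \frac{5276}{5295} - 143 = - \frac{751909}{5295}$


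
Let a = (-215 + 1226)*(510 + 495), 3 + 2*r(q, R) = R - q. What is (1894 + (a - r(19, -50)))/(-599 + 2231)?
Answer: 1017985/1632 ≈ 623.77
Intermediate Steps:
r(q, R) = -3/2 + R/2 - q/2 (r(q, R) = -3/2 + (R - q)/2 = -3/2 + (R/2 - q/2) = -3/2 + R/2 - q/2)
a = 1016055 (a = 1011*1005 = 1016055)
(1894 + (a - r(19, -50)))/(-599 + 2231) = (1894 + (1016055 - (-3/2 + (½)*(-50) - ½*19)))/(-599 + 2231) = (1894 + (1016055 - (-3/2 - 25 - 19/2)))/1632 = (1894 + (1016055 - 1*(-36)))*(1/1632) = (1894 + (1016055 + 36))*(1/1632) = (1894 + 1016091)*(1/1632) = 1017985*(1/1632) = 1017985/1632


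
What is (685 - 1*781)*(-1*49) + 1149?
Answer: 5853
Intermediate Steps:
(685 - 1*781)*(-1*49) + 1149 = (685 - 781)*(-49) + 1149 = -96*(-49) + 1149 = 4704 + 1149 = 5853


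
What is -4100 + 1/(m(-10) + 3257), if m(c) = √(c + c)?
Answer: (-8200*√5 + 13353699*I)/(-3257*I + 2*√5) ≈ -4100.0 - 4.2096e-7*I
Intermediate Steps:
m(c) = √2*√c (m(c) = √(2*c) = √2*√c)
-4100 + 1/(m(-10) + 3257) = -4100 + 1/(√2*√(-10) + 3257) = -4100 + 1/(√2*(I*√10) + 3257) = -4100 + 1/(2*I*√5 + 3257) = -4100 + 1/(3257 + 2*I*√5)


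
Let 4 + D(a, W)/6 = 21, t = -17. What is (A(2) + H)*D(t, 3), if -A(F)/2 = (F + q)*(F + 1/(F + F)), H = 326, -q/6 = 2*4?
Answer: 54366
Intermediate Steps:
q = -48 (q = -12*4 = -6*8 = -48)
D(a, W) = 102 (D(a, W) = -24 + 6*21 = -24 + 126 = 102)
A(F) = -2*(-48 + F)*(F + 1/(2*F)) (A(F) = -2*(F - 48)*(F + 1/(F + F)) = -2*(-48 + F)*(F + 1/(2*F)))
(A(2) + H)*D(t, 3) = ((-1 - 2*2**2 + 48/2 + 96*2) + 326)*102 = ((-1 - 2*4 + 48*(1/2) + 192) + 326)*102 = ((-1 - 8 + 24 + 192) + 326)*102 = (207 + 326)*102 = 533*102 = 54366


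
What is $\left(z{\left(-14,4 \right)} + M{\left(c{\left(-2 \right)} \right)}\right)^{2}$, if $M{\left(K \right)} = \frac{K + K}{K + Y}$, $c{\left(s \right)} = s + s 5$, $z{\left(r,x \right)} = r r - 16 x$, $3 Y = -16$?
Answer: $\frac{3006756}{169} \approx 17791.0$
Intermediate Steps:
$Y = - \frac{16}{3}$ ($Y = \frac{1}{3} \left(-16\right) = - \frac{16}{3} \approx -5.3333$)
$z{\left(r,x \right)} = r^{2} - 16 x$
$c{\left(s \right)} = 6 s$ ($c{\left(s \right)} = s + 5 s = 6 s$)
$M{\left(K \right)} = \frac{2 K}{- \frac{16}{3} + K}$ ($M{\left(K \right)} = \frac{K + K}{K - \frac{16}{3}} = \frac{2 K}{- \frac{16}{3} + K}$)
$\left(z{\left(-14,4 \right)} + M{\left(c{\left(-2 \right)} \right)}\right)^{2} = \left(\left(\left(-14\right)^{2} - 64\right) + \frac{6 \cdot 6 \left(-2\right)}{-16 + 3 \cdot 6 \left(-2\right)}\right)^{2} = \left(\left(196 - 64\right) + 6 \left(-12\right) \frac{1}{-16 + 3 \left(-12\right)}\right)^{2} = \left(132 + 6 \left(-12\right) \frac{1}{-16 - 36}\right)^{2} = \left(132 + 6 \left(-12\right) \frac{1}{-52}\right)^{2} = \left(132 + 6 \left(-12\right) \left(- \frac{1}{52}\right)\right)^{2} = \left(132 + \frac{18}{13}\right)^{2} = \left(\frac{1734}{13}\right)^{2} = \frac{3006756}{169}$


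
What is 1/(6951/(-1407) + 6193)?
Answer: 67/414600 ≈ 0.00016160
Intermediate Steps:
1/(6951/(-1407) + 6193) = 1/(6951*(-1/1407) + 6193) = 1/(-331/67 + 6193) = 1/(414600/67) = 67/414600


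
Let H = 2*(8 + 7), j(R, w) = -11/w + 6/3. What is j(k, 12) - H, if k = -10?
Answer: -347/12 ≈ -28.917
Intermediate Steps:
j(R, w) = 2 - 11/w (j(R, w) = -11/w + 6*(⅓) = -11/w + 2 = 2 - 11/w)
H = 30 (H = 2*15 = 30)
j(k, 12) - H = (2 - 11/12) - 1*30 = (2 - 11*1/12) - 30 = (2 - 11/12) - 30 = 13/12 - 30 = -347/12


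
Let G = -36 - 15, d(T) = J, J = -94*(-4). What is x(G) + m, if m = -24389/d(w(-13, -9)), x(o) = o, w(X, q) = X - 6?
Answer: -43565/376 ≈ -115.86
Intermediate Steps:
w(X, q) = -6 + X
J = 376
d(T) = 376
G = -51
m = -24389/376 ≈ -64.864
x(G) + m = -51 - 24389/376 = -43565/376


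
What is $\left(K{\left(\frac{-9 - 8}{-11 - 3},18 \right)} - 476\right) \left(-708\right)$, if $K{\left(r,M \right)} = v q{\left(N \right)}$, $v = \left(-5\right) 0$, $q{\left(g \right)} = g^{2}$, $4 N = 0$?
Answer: $337008$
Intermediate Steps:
$N = 0$ ($N = \frac{1}{4} \cdot 0 = 0$)
$v = 0$
$K{\left(r,M \right)} = 0$ ($K{\left(r,M \right)} = 0 \cdot 0^{2} = 0 \cdot 0 = 0$)
$\left(K{\left(\frac{-9 - 8}{-11 - 3},18 \right)} - 476\right) \left(-708\right) = \left(0 - 476\right) \left(-708\right) = \left(-476\right) \left(-708\right) = 337008$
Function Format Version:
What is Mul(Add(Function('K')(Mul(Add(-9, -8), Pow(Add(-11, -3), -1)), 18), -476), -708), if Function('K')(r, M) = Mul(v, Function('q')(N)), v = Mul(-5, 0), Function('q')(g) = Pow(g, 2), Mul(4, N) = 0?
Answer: 337008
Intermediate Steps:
N = 0 (N = Mul(Rational(1, 4), 0) = 0)
v = 0
Function('K')(r, M) = 0 (Function('K')(r, M) = Mul(0, Pow(0, 2)) = Mul(0, 0) = 0)
Mul(Add(Function('K')(Mul(Add(-9, -8), Pow(Add(-11, -3), -1)), 18), -476), -708) = Mul(Add(0, -476), -708) = Mul(-476, -708) = 337008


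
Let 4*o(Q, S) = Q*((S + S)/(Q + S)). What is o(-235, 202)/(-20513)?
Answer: -23735/676929 ≈ -0.035063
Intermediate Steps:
o(Q, S) = Q*S/(2*(Q + S)) (o(Q, S) = (Q*((S + S)/(Q + S)))/4 = (Q*((2*S)/(Q + S)))/4 = (Q*(2*S/(Q + S)))/4 = (2*Q*S/(Q + S))/4 = Q*S/(2*(Q + S)))
o(-235, 202)/(-20513) = ((1/2)*(-235)*202/(-235 + 202))/(-20513) = ((1/2)*(-235)*202/(-33))*(-1/20513) = ((1/2)*(-235)*202*(-1/33))*(-1/20513) = (23735/33)*(-1/20513) = -23735/676929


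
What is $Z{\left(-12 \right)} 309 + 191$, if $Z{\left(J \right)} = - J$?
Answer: $3899$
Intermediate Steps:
$Z{\left(-12 \right)} 309 + 191 = \left(-1\right) \left(-12\right) 309 + 191 = 12 \cdot 309 + 191 = 3708 + 191 = 3899$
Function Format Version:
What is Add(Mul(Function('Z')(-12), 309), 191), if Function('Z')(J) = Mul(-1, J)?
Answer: 3899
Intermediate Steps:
Add(Mul(Function('Z')(-12), 309), 191) = Add(Mul(Mul(-1, -12), 309), 191) = Add(Mul(12, 309), 191) = Add(3708, 191) = 3899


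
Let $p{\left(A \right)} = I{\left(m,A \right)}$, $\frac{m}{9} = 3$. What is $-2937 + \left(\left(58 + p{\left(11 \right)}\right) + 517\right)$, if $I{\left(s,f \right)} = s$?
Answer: $-2335$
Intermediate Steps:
$m = 27$ ($m = 9 \cdot 3 = 27$)
$p{\left(A \right)} = 27$
$-2937 + \left(\left(58 + p{\left(11 \right)}\right) + 517\right) = -2937 + \left(\left(58 + 27\right) + 517\right) = -2937 + \left(85 + 517\right) = -2937 + 602 = -2335$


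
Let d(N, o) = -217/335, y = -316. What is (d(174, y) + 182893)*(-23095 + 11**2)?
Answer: -1407592581612/335 ≈ -4.2018e+9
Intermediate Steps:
d(N, o) = -217/335 (d(N, o) = -217*1/335 = -217/335)
(d(174, y) + 182893)*(-23095 + 11**2) = (-217/335 + 182893)*(-23095 + 11**2) = 61268938*(-23095 + 121)/335 = (61268938/335)*(-22974) = -1407592581612/335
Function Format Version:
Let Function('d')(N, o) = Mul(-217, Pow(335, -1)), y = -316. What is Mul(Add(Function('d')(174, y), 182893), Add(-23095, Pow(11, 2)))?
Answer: Rational(-1407592581612, 335) ≈ -4.2018e+9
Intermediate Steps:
Function('d')(N, o) = Rational(-217, 335) (Function('d')(N, o) = Mul(-217, Rational(1, 335)) = Rational(-217, 335))
Mul(Add(Function('d')(174, y), 182893), Add(-23095, Pow(11, 2))) = Mul(Add(Rational(-217, 335), 182893), Add(-23095, Pow(11, 2))) = Mul(Rational(61268938, 335), Add(-23095, 121)) = Mul(Rational(61268938, 335), -22974) = Rational(-1407592581612, 335)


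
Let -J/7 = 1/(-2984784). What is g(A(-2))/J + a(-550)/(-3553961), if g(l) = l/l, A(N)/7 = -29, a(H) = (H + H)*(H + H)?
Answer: 10607797459424/24877727 ≈ 4.2640e+5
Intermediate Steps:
a(H) = 4*H² (a(H) = (2*H)*(2*H) = 4*H²)
J = 7/2984784 (J = -7/(-2984784) = -7*(-1/2984784) = 7/2984784 ≈ 2.3452e-6)
A(N) = -203 (A(N) = 7*(-29) = -203)
g(l) = 1
g(A(-2))/J + a(-550)/(-3553961) = 1/(7/2984784) + (4*(-550)²)/(-3553961) = 1*(2984784/7) + (4*302500)*(-1/3553961) = 2984784/7 + 1210000*(-1/3553961) = 2984784/7 - 1210000/3553961 = 10607797459424/24877727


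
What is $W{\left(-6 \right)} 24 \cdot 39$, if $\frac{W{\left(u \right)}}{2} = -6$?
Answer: $-11232$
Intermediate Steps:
$W{\left(u \right)} = -12$ ($W{\left(u \right)} = 2 \left(-6\right) = -12$)
$W{\left(-6 \right)} 24 \cdot 39 = \left(-12\right) 24 \cdot 39 = \left(-288\right) 39 = -11232$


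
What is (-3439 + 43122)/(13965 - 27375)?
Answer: -39683/13410 ≈ -2.9592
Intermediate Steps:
(-3439 + 43122)/(13965 - 27375) = 39683/(-13410) = 39683*(-1/13410) = -39683/13410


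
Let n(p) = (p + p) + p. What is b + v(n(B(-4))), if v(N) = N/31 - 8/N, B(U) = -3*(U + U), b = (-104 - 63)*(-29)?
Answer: 1351814/279 ≈ 4845.2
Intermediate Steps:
b = 4843 (b = -167*(-29) = 4843)
B(U) = -6*U
n(p) = 3*p (n(p) = 2*p + p = 3*p)
v(N) = -8/N + N/31 (v(N) = N*(1/31) - 8/N = N/31 - 8/N = -8/N + N/31)
b + v(n(B(-4))) = 4843 + (-8/(3*(-6*(-4))) + (3*(-6*(-4)))/31) = 4843 + (-8/(3*24) + (3*24)/31) = 4843 + (-8/72 + (1/31)*72) = 4843 + (-8*1/72 + 72/31) = 4843 + (-1/9 + 72/31) = 4843 + 617/279 = 1351814/279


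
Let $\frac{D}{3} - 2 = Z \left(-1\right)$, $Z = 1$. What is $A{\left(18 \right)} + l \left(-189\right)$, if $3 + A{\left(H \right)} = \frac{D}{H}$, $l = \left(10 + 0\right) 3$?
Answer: $- \frac{34037}{6} \approx -5672.8$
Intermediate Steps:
$D = 3$ ($D = 6 + 3 \cdot 1 \left(-1\right) = 6 + 3 \left(-1\right) = 6 - 3 = 3$)
$l = 30$ ($l = 10 \cdot 3 = 30$)
$A{\left(H \right)} = -3 + \frac{3}{H}$
$A{\left(18 \right)} + l \left(-189\right) = \left(-3 + \frac{3}{18}\right) + 30 \left(-189\right) = \left(-3 + 3 \cdot \frac{1}{18}\right) - 5670 = \left(-3 + \frac{1}{6}\right) - 5670 = - \frac{17}{6} - 5670 = - \frac{34037}{6}$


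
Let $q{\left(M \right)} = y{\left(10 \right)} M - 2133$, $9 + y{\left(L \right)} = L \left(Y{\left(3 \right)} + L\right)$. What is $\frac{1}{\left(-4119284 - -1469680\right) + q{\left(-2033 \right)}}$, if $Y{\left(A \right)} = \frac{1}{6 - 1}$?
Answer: $- \frac{1}{2840806} \approx -3.5201 \cdot 10^{-7}$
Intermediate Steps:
$Y{\left(A \right)} = \frac{1}{5}$
$y{\left(L \right)} = -9 + L \left(\frac{1}{5} + L\right)$
$q{\left(M \right)} = -2133 + 93 M$ ($q{\left(M \right)} = \left(-9 + 10^{2} + \frac{1}{5} \cdot 10\right) M - 2133 = \left(-9 + 100 + 2\right) M - 2133 = 93 M - 2133 = -2133 + 93 M$)
$\frac{1}{\left(-4119284 - -1469680\right) + q{\left(-2033 \right)}} = \frac{1}{\left(-4119284 - -1469680\right) + \left(-2133 + 93 \left(-2033\right)\right)} = \frac{1}{\left(-4119284 + 1469680\right) - 191202} = \frac{1}{-2649604 - 191202} = \frac{1}{-2840806} = - \frac{1}{2840806}$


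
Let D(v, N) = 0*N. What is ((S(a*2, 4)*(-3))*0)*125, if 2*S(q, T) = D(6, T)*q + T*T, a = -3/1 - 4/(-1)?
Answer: 0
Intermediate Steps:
a = 1 (a = -3*1 - 4*(-1) = -3 + 4 = 1)
D(v, N) = 0
S(q, T) = T²/2 (S(q, T) = (0*q + T*T)/2 = (0 + T²)/2 = T²/2)
((S(a*2, 4)*(-3))*0)*125 = ((((½)*4²)*(-3))*0)*125 = ((((½)*16)*(-3))*0)*125 = ((8*(-3))*0)*125 = -24*0*125 = 0*125 = 0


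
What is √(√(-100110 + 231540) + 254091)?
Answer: √(254091 + √131430) ≈ 504.43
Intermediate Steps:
√(√(-100110 + 231540) + 254091) = √(√131430 + 254091) = √(254091 + √131430)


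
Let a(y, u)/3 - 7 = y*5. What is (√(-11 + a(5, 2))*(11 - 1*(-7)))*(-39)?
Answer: -702*√85 ≈ -6472.1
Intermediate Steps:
a(y, u) = 21 + 15*y (a(y, u) = 21 + 3*(y*5) = 21 + 3*(5*y) = 21 + 15*y)
(√(-11 + a(5, 2))*(11 - 1*(-7)))*(-39) = (√(-11 + (21 + 15*5))*(11 - 1*(-7)))*(-39) = (√(-11 + (21 + 75))*(11 + 7))*(-39) = (√(-11 + 96)*18)*(-39) = (√85*18)*(-39) = (18*√85)*(-39) = -702*√85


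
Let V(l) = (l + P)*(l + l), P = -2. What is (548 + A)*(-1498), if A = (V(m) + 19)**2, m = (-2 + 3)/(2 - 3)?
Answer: -1757154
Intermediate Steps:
m = -1 (m = 1/(-1) = 1*(-1) = -1)
V(l) = 2*l*(-2 + l) (V(l) = (l - 2)*(l + l) = (-2 + l)*(2*l) = 2*l*(-2 + l))
A = 625 (A = (2*(-1)*(-2 - 1) + 19)**2 = (2*(-1)*(-3) + 19)**2 = (6 + 19)**2 = 25**2 = 625)
(548 + A)*(-1498) = (548 + 625)*(-1498) = 1173*(-1498) = -1757154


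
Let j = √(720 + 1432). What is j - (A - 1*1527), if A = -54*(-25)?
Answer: 177 + 2*√538 ≈ 223.39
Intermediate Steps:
j = 2*√538 (j = √2152 = 2*√538 ≈ 46.390)
A = 1350
j - (A - 1*1527) = 2*√538 - (1350 - 1*1527) = 2*√538 - (1350 - 1527) = 2*√538 - 1*(-177) = 2*√538 + 177 = 177 + 2*√538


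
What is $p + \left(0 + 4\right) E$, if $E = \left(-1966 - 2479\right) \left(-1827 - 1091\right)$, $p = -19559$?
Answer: $51862481$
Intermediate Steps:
$E = 12970510$ ($E = \left(-4445\right) \left(-2918\right) = 12970510$)
$p + \left(0 + 4\right) E = -19559 + \left(0 + 4\right) 12970510 = -19559 + 4 \cdot 12970510 = -19559 + 51882040 = 51862481$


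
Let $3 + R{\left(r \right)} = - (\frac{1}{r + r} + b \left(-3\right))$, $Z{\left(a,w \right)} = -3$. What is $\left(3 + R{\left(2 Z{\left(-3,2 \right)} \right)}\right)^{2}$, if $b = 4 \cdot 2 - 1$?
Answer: $\frac{64009}{144} \approx 444.51$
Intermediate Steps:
$b = 7$ ($b = 8 - 1 = 7$)
$R{\left(r \right)} = 18 - \frac{1}{2 r}$ ($R{\left(r \right)} = -3 - \left(\frac{1}{r + r} + 7 \left(-3\right)\right) = -3 - \left(\frac{1}{2 r} - 21\right) = -3 - \left(-21 + \frac{1}{2 r}\right) = -3 + \left(21 - \frac{1}{2 r}\right) = 18 - \frac{1}{2 r}$)
$\left(3 + R{\left(2 Z{\left(-3,2 \right)} \right)}\right)^{2} = \left(3 + \left(18 - \frac{1}{2 \cdot 2 \left(-3\right)}\right)\right)^{2} = \left(3 + \left(18 - \frac{1}{2 \left(-6\right)}\right)\right)^{2} = \left(3 + \left(18 - - \frac{1}{12}\right)\right)^{2} = \left(3 + \left(18 + \frac{1}{12}\right)\right)^{2} = \left(3 + \frac{217}{12}\right)^{2} = \left(\frac{253}{12}\right)^{2} = \frac{64009}{144}$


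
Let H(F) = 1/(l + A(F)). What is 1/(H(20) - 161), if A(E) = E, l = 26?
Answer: -46/7405 ≈ -0.0062120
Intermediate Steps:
H(F) = 1/(26 + F)
1/(H(20) - 161) = 1/(1/(26 + 20) - 161) = 1/(1/46 - 161) = 1/(-7405/46) = -46/7405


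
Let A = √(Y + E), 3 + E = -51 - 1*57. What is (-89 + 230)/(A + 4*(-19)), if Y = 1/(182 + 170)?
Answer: -1257344/690741 - 188*I*√859562/690741 ≈ -1.8203 - 0.25234*I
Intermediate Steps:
Y = 1/352 ≈ 0.0028409
E = -111 (E = -3 + (-51 - 1*57) = -3 + (-51 - 57) = -3 - 108 = -111)
A = I*√859562/88 (A = √(1/352 - 111) = √(-39071/352) = I*√859562/88 ≈ 10.536*I)
(-89 + 230)/(A + 4*(-19)) = (-89 + 230)/(I*√859562/88 + 4*(-19)) = 141/(I*√859562/88 - 76) = 141/(-76 + I*√859562/88)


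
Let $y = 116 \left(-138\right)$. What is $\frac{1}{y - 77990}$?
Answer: $- \frac{1}{93998} \approx -1.0639 \cdot 10^{-5}$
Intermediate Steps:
$y = -16008$
$\frac{1}{y - 77990} = \frac{1}{-16008 - 77990} = \frac{1}{-93998} = - \frac{1}{93998}$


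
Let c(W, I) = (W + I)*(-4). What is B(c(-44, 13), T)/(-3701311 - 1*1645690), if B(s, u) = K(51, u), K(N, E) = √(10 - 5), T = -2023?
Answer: -√5/5347001 ≈ -4.1819e-7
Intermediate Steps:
c(W, I) = -4*I - 4*W (c(W, I) = (I + W)*(-4) = -4*I - 4*W)
K(N, E) = √5
B(s, u) = √5
B(c(-44, 13), T)/(-3701311 - 1*1645690) = √5/(-3701311 - 1*1645690) = √5/(-3701311 - 1645690) = √5/(-5347001) = √5*(-1/5347001) = -√5/5347001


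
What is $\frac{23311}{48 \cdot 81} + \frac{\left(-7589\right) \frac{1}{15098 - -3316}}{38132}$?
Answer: $\frac{75778166581}{12638927664} \approx 5.9956$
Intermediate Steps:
$\frac{23311}{48 \cdot 81} + \frac{\left(-7589\right) \frac{1}{15098 - -3316}}{38132} = \frac{23311}{3888} + - \frac{7589}{15098 + 3316} \cdot \frac{1}{38132} = 23311 \cdot \frac{1}{3888} + - \frac{7589}{18414} \cdot \frac{1}{38132} = \frac{23311}{3888} + \left(-7589\right) \frac{1}{18414} \cdot \frac{1}{38132} = \frac{23311}{3888} - \frac{7589}{702162648} = \frac{75778166581}{12638927664}$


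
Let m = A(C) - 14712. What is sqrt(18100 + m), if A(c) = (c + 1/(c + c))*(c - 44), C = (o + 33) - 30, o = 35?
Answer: sqrt(4562926)/38 ≈ 56.213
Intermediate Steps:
C = 38 (C = (35 + 33) - 30 = 68 - 30 = 38)
A(c) = (-44 + c)*(c + 1/(2*c)) (A(c) = (c + 1/(2*c))*(-44 + c) = (-44 + c)*(c + 1/(2*c)))
m = -567723/38 (m = (1/2 + 38**2 - 44*38 - 22/38) - 14712 = (1/2 + 1444 - 1672 - 22*1/38) - 14712 = (1/2 + 1444 - 1672 - 11/19) - 14712 = -8667/38 - 14712 = -567723/38 ≈ -14940.)
sqrt(18100 + m) = sqrt(18100 - 567723/38) = sqrt(120077/38) = sqrt(4562926)/38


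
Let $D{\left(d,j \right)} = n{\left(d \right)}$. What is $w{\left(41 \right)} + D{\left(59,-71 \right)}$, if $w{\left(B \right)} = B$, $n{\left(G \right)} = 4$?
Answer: $45$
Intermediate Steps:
$D{\left(d,j \right)} = 4$
$w{\left(41 \right)} + D{\left(59,-71 \right)} = 41 + 4 = 45$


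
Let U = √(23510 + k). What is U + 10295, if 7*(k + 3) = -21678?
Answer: 10295 + √1000097/7 ≈ 10438.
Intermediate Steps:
k = -21699/7 (k = -3 + (⅐)*(-21678) = -3 - 21678/7 = -21699/7 ≈ -3099.9)
U = √1000097/7 (U = √(23510 - 21699/7) = √(142871/7) = √1000097/7 ≈ 142.86)
U + 10295 = √1000097/7 + 10295 = 10295 + √1000097/7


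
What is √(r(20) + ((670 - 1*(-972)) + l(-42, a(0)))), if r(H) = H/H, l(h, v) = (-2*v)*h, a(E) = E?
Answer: √1643 ≈ 40.534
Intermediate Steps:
l(h, v) = -2*h*v
r(H) = 1
√(r(20) + ((670 - 1*(-972)) + l(-42, a(0)))) = √(1 + ((670 - 1*(-972)) - 2*(-42)*0)) = √(1 + ((670 + 972) + 0)) = √(1 + (1642 + 0)) = √(1 + 1642) = √1643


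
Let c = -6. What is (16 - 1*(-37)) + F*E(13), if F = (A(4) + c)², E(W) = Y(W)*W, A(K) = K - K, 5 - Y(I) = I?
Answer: -3691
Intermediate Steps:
Y(I) = 5 - I
A(K) = 0
E(W) = W*(5 - W) (E(W) = (5 - W)*W = W*(5 - W))
F = 36 (F = (0 - 6)² = (-6)² = 36)
(16 - 1*(-37)) + F*E(13) = (16 - 1*(-37)) + 36*(13*(5 - 1*13)) = (16 + 37) + 36*(13*(5 - 13)) = 53 + 36*(13*(-8)) = 53 + 36*(-104) = 53 - 3744 = -3691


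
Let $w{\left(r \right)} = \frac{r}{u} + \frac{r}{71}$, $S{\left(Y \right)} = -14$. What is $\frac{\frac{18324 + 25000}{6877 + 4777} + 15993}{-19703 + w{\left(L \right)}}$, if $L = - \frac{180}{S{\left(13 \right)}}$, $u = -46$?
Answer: $- \frac{81962796251}{100953276122} \approx -0.81189$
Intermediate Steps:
$L = \frac{90}{7}$ ($L = - \frac{180}{-14} = \left(-180\right) \left(- \frac{1}{14}\right) = \frac{90}{7} \approx 12.857$)
$w{\left(r \right)} = - \frac{25 r}{3266}$ ($w{\left(r \right)} = \frac{r}{-46} + \frac{r}{71} = r \left(- \frac{1}{46}\right) + r \frac{1}{71} = - \frac{r}{46} + \frac{r}{71} = - \frac{25 r}{3266}$)
$\frac{\frac{18324 + 25000}{6877 + 4777} + 15993}{-19703 + w{\left(L \right)}} = \frac{\frac{18324 + 25000}{6877 + 4777} + 15993}{-19703 - \frac{1125}{11431}} = \frac{\frac{43324}{11654} + 15993}{-19703 - \frac{1125}{11431}} = \frac{43324 \cdot \frac{1}{11654} + 15993}{- \frac{225226118}{11431}} = \left(\frac{21662}{5827} + 15993\right) \left(- \frac{11431}{225226118}\right) = \frac{93212873}{5827} \left(- \frac{11431}{225226118}\right) = - \frac{81962796251}{100953276122}$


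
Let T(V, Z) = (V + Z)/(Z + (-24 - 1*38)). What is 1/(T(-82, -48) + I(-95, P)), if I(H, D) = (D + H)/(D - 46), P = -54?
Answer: 1100/2939 ≈ 0.37428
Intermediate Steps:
T(V, Z) = (V + Z)/(-62 + Z) (T(V, Z) = (V + Z)/(Z + (-24 - 38)) = (V + Z)/(Z - 62) = (V + Z)/(-62 + Z))
I(H, D) = (D + H)/(-46 + D)
1/(T(-82, -48) + I(-95, P)) = 1/((-82 - 48)/(-62 - 48) + (-54 - 95)/(-46 - 54)) = 1/(-130/(-110) - 149/(-100)) = 1/(-1/110*(-130) - 1/100*(-149)) = 1/(13/11 + 149/100) = 1/(2939/1100) = 1100/2939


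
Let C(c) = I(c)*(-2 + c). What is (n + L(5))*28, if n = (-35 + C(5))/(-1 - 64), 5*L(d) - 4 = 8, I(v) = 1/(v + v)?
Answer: 26698/325 ≈ 82.148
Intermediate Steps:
I(v) = 1/(2*v)
C(c) = (-2 + c)/(2*c) (C(c) = (1/(2*c))*(-2 + c) = (-2 + c)/(2*c))
L(d) = 12/5 (L(d) = ⅘ + (⅕)*8 = ⅘ + 8/5 = 12/5)
n = 347/650 (n = (-35 + (½)*(-2 + 5)/5)/(-1 - 64) = (-35 + (½)*(⅕)*3)/(-65) = (-35 + 3/10)*(-1/65) = -347/10*(-1/65) = 347/650 ≈ 0.53385)
(n + L(5))*28 = (347/650 + 12/5)*28 = (1907/650)*28 = 26698/325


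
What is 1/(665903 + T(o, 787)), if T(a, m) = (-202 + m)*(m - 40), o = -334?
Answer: 1/1102898 ≈ 9.0670e-7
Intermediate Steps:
T(a, m) = (-202 + m)*(-40 + m)
1/(665903 + T(o, 787)) = 1/(665903 + (8080 + 787² - 242*787)) = 1/(665903 + (8080 + 619369 - 190454)) = 1/(665903 + 436995) = 1/1102898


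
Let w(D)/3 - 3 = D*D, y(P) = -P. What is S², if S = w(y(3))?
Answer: 1296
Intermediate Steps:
w(D) = 9 + 3*D² (w(D) = 9 + 3*(D*D) = 9 + 3*D²)
S = 36 (S = 9 + 3*(-1*3)² = 9 + 3*(-3)² = 9 + 3*9 = 9 + 27 = 36)
S² = 36² = 1296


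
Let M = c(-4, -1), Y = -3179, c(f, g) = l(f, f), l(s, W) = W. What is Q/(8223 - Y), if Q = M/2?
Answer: -1/5701 ≈ -0.00017541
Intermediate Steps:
c(f, g) = f
M = -4
Q = -2 (Q = -4/2 = (1/2)*(-4) = -2)
Q/(8223 - Y) = -2/(8223 - 1*(-3179)) = -2/(8223 + 3179) = -2/11402 = -2*1/11402 = -1/5701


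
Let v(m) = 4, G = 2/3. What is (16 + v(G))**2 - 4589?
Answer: -4189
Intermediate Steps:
G = 2/3 (G = 2*(1/3) = 2/3 ≈ 0.66667)
(16 + v(G))**2 - 4589 = (16 + 4)**2 - 4589 = 20**2 - 4589 = 400 - 4589 = -4189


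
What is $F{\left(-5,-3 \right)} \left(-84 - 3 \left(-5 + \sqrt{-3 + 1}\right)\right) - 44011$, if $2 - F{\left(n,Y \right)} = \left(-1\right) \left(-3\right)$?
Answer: $-43942 + 3 i \sqrt{2} \approx -43942.0 + 4.2426 i$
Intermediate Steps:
$F{\left(n,Y \right)} = -1$ ($F{\left(n,Y \right)} = 2 - \left(-1\right) \left(-3\right) = 2 - 3 = -1$)
$F{\left(-5,-3 \right)} \left(-84 - 3 \left(-5 + \sqrt{-3 + 1}\right)\right) - 44011 = - (-84 - 3 \left(-5 + \sqrt{-3 + 1}\right)) - 44011 = - (-84 - 3 \left(-5 + \sqrt{-2}\right)) - 44011 = - (-84 - 3 \left(-5 + i \sqrt{2}\right)) - 44011 = - (-84 + \left(15 - 3 i \sqrt{2}\right)) - 44011 = - (-69 - 3 i \sqrt{2}) - 44011 = \left(69 + 3 i \sqrt{2}\right) - 44011 = -43942 + 3 i \sqrt{2}$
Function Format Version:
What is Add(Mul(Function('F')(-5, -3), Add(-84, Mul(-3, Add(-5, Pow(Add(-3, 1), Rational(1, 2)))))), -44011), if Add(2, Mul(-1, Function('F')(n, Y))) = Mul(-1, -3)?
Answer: Add(-43942, Mul(3, I, Pow(2, Rational(1, 2)))) ≈ Add(-43942., Mul(4.2426, I))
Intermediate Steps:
Function('F')(n, Y) = -1 (Function('F')(n, Y) = Add(2, Mul(-1, Mul(-1, -3))) = Add(2, Mul(-1, 3)) = Add(2, -3) = -1)
Add(Mul(Function('F')(-5, -3), Add(-84, Mul(-3, Add(-5, Pow(Add(-3, 1), Rational(1, 2)))))), -44011) = Add(Mul(-1, Add(-84, Mul(-3, Add(-5, Pow(Add(-3, 1), Rational(1, 2)))))), -44011) = Add(Mul(-1, Add(-84, Mul(-3, Add(-5, Pow(-2, Rational(1, 2)))))), -44011) = Add(Mul(-1, Add(-84, Mul(-3, Add(-5, Mul(I, Pow(2, Rational(1, 2))))))), -44011) = Add(Mul(-1, Add(-84, Add(15, Mul(-3, I, Pow(2, Rational(1, 2)))))), -44011) = Add(Mul(-1, Add(-69, Mul(-3, I, Pow(2, Rational(1, 2))))), -44011) = Add(Add(69, Mul(3, I, Pow(2, Rational(1, 2)))), -44011) = Add(-43942, Mul(3, I, Pow(2, Rational(1, 2))))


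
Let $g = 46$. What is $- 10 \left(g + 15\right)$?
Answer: $-610$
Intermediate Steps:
$- 10 \left(g + 15\right) = - 10 \left(46 + 15\right) = \left(-10\right) 61 = -610$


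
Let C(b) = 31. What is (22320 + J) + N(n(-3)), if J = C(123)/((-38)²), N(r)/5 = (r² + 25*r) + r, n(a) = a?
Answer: 31731931/1444 ≈ 21975.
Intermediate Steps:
N(r) = 5*r² + 130*r (N(r) = 5*((r² + 25*r) + r) = 5*(r² + 26*r) = 5*r² + 130*r)
J = 31/1444 (J = 31/((-38)²) = 31/1444 ≈ 0.021468)
(22320 + J) + N(n(-3)) = (22320 + 31/1444) + 5*(-3)*(26 - 3) = 32230111/1444 + 5*(-3)*23 = 32230111/1444 - 345 = 31731931/1444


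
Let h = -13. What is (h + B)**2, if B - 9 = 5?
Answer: 1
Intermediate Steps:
B = 14 (B = 9 + 5 = 14)
(h + B)**2 = (-13 + 14)**2 = 1**2 = 1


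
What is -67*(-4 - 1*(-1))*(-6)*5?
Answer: -6030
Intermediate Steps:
-67*(-4 - 1*(-1))*(-6)*5 = -67*(-4 + 1)*(-6)*5 = -67*(-3*(-6))*5 = -1206*5 = -67*90 = -6030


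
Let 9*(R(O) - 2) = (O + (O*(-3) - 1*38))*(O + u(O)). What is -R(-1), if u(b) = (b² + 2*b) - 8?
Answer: -42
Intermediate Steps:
u(b) = -8 + b² + 2*b
R(O) = 2 + (-38 - 2*O)*(-8 + O² + 3*O)/9 (R(O) = 2 + ((O + (O*(-3) - 1*38))*(O + (-8 + O² + 2*O)))/9 = 2 + ((O + (-3*O - 38))*(-8 + O² + 3*O))/9 = 2 + ((O + (-38 - 3*O))*(-8 + O² + 3*O))/9 = 2 + ((-38 - 2*O)*(-8 + O² + 3*O))/9 = 2 + (-38 - 2*O)*(-8 + O² + 3*O)/9)
-R(-1) = -(322/9 - 98/9*(-1) - 44/9*(-1)² - 2/9*(-1)³) = -(322/9 + 98/9 - 44/9*1 - 2/9*(-1)) = -(322/9 + 98/9 - 44/9 + 2/9) = -1*42 = -42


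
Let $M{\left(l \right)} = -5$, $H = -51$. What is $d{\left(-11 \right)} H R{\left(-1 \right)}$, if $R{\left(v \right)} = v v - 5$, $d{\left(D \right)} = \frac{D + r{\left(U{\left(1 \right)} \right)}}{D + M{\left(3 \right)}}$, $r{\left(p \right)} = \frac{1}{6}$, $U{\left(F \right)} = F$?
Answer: $\frac{1105}{8} \approx 138.13$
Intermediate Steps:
$r{\left(p \right)} = \frac{1}{6}$
$d{\left(D \right)} = \frac{\frac{1}{6} + D}{-5 + D}$ ($d{\left(D \right)} = \frac{D + \frac{1}{6}}{D - 5} = \frac{\frac{1}{6} + D}{-5 + D}$)
$R{\left(v \right)} = -5 + v^{2}$ ($R{\left(v \right)} = v^{2} - 5 = -5 + v^{2}$)
$d{\left(-11 \right)} H R{\left(-1 \right)} = \frac{\frac{1}{6} - 11}{-5 - 11} \left(-51\right) \left(-5 + \left(-1\right)^{2}\right) = \frac{1}{-16} \left(- \frac{65}{6}\right) \left(-51\right) \left(-5 + 1\right) = \left(- \frac{1}{16}\right) \left(- \frac{65}{6}\right) \left(-51\right) \left(-4\right) = \frac{65}{96} \left(-51\right) \left(-4\right) = \left(- \frac{1105}{32}\right) \left(-4\right) = \frac{1105}{8}$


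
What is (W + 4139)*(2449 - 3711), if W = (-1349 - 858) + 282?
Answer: -2794068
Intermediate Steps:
W = -1925 (W = -2207 + 282 = -1925)
(W + 4139)*(2449 - 3711) = (-1925 + 4139)*(2449 - 3711) = 2214*(-1262) = -2794068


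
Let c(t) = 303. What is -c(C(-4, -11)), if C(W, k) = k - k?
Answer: -303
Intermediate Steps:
C(W, k) = 0
-c(C(-4, -11)) = -1*303 = -303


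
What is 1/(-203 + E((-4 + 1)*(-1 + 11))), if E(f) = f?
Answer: -1/233 ≈ -0.0042918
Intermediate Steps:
1/(-203 + E((-4 + 1)*(-1 + 11))) = 1/(-203 + (-4 + 1)*(-1 + 11)) = 1/(-203 - 3*10) = 1/(-203 - 30) = 1/(-233) = -1/233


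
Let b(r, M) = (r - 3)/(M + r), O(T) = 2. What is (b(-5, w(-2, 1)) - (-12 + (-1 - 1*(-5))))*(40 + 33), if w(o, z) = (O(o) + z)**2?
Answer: 438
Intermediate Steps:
w(o, z) = (2 + z)**2
b(r, M) = (-3 + r)/(M + r)
(b(-5, w(-2, 1)) - (-12 + (-1 - 1*(-5))))*(40 + 33) = ((-3 - 5)/((2 + 1)**2 - 5) - (-12 + (-1 - 1*(-5))))*(40 + 33) = (-8/(3**2 - 5) - (-12 + (-1 + 5)))*73 = (-8/(9 - 5) - (-12 + 4))*73 = (-8/4 - 1*(-8))*73 = ((1/4)*(-8) + 8)*73 = (-2 + 8)*73 = 6*73 = 438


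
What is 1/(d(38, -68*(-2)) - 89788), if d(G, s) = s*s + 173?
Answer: -1/71119 ≈ -1.4061e-5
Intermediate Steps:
d(G, s) = 173 + s² (d(G, s) = s² + 173 = 173 + s²)
1/(d(38, -68*(-2)) - 89788) = 1/((173 + (-68*(-2))²) - 89788) = 1/((173 + 136²) - 89788) = 1/((173 + 18496) - 89788) = 1/(18669 - 89788) = 1/(-71119) = -1/71119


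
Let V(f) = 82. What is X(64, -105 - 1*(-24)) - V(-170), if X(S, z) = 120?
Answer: 38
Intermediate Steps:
X(64, -105 - 1*(-24)) - V(-170) = 120 - 1*82 = 120 - 82 = 38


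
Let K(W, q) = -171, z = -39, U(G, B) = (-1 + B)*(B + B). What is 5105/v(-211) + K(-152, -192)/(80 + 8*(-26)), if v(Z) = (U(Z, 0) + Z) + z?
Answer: -61069/3200 ≈ -19.084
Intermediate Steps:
U(G, B) = 2*B*(-1 + B) (U(G, B) = (-1 + B)*(2*B) = 2*B*(-1 + B))
v(Z) = -39 + Z (v(Z) = (2*0*(-1 + 0) + Z) - 39 = (2*0*(-1) + Z) - 39 = (0 + Z) - 39 = Z - 39 = -39 + Z)
5105/v(-211) + K(-152, -192)/(80 + 8*(-26)) = 5105/(-39 - 211) - 171/(80 + 8*(-26)) = 5105/(-250) - 171/(80 - 208) = 5105*(-1/250) - 171/(-128) = -1021/50 - 171*(-1/128) = -1021/50 + 171/128 = -61069/3200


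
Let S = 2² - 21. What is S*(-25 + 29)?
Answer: -68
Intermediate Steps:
S = -17 (S = 4 - 21 = -17)
S*(-25 + 29) = -17*(-25 + 29) = -17*4 = -68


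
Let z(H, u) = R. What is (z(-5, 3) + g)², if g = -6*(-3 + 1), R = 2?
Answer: 196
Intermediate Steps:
z(H, u) = 2
g = 12 (g = -6*(-2) = 12)
(z(-5, 3) + g)² = (2 + 12)² = 14² = 196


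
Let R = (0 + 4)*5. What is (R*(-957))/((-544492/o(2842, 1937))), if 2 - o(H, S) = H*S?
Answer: -26341195320/136123 ≈ -1.9351e+5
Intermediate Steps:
R = 20 (R = 4*5 = 20)
o(H, S) = 2 - H*S
(R*(-957))/((-544492/o(2842, 1937))) = (20*(-957))/((-544492/(2 - 1*2842*1937))) = -19140/((-544492/(2 - 5504954))) = -19140/((-544492/(-5504952))) = -19140/((-544492*(-1/5504952))) = -19140/136123/1376238 = -19140*1376238/136123 = -26341195320/136123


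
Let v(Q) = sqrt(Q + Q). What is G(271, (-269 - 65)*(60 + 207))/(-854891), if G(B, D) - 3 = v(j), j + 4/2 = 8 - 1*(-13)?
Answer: -3/854891 - sqrt(38)/854891 ≈ -1.0720e-5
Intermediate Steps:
j = 19 (j = -2 + (8 - 1*(-13)) = -2 + (8 + 13) = -2 + 21 = 19)
v(Q) = sqrt(2)*sqrt(Q) (v(Q) = sqrt(2*Q) = sqrt(2)*sqrt(Q))
G(B, D) = 3 + sqrt(38) (G(B, D) = 3 + sqrt(2)*sqrt(19) = 3 + sqrt(38))
G(271, (-269 - 65)*(60 + 207))/(-854891) = (3 + sqrt(38))/(-854891) = (3 + sqrt(38))*(-1/854891) = -3/854891 - sqrt(38)/854891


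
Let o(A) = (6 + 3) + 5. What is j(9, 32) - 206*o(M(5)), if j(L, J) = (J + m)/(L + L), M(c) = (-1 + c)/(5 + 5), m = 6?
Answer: -25937/9 ≈ -2881.9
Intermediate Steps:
M(c) = -⅒ + c/10 (M(c) = (-1 + c)/10 = (-1 + c)*(⅒) = -⅒ + c/10)
o(A) = 14 (o(A) = 9 + 5 = 14)
j(L, J) = (6 + J)/(2*L) (j(L, J) = (J + 6)/(L + L) = (6 + J)/((2*L)) = (6 + J)*(1/(2*L)) = (6 + J)/(2*L))
j(9, 32) - 206*o(M(5)) = (½)*(6 + 32)/9 - 206*14 = (½)*(⅑)*38 - 2884 = 19/9 - 2884 = -25937/9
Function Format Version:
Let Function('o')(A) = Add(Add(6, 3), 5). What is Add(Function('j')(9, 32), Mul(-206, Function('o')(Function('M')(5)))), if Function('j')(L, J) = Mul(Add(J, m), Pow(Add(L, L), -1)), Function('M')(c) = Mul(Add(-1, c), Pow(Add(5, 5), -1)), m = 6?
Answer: Rational(-25937, 9) ≈ -2881.9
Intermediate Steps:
Function('M')(c) = Add(Rational(-1, 10), Mul(Rational(1, 10), c)) (Function('M')(c) = Mul(Add(-1, c), Pow(10, -1)) = Mul(Add(-1, c), Rational(1, 10)) = Add(Rational(-1, 10), Mul(Rational(1, 10), c)))
Function('o')(A) = 14 (Function('o')(A) = Add(9, 5) = 14)
Function('j')(L, J) = Mul(Rational(1, 2), Pow(L, -1), Add(6, J)) (Function('j')(L, J) = Mul(Add(J, 6), Pow(Add(L, L), -1)) = Mul(Add(6, J), Pow(Mul(2, L), -1)) = Mul(Add(6, J), Mul(Rational(1, 2), Pow(L, -1))) = Mul(Rational(1, 2), Pow(L, -1), Add(6, J)))
Add(Function('j')(9, 32), Mul(-206, Function('o')(Function('M')(5)))) = Add(Mul(Rational(1, 2), Pow(9, -1), Add(6, 32)), Mul(-206, 14)) = Add(Mul(Rational(1, 2), Rational(1, 9), 38), -2884) = Add(Rational(19, 9), -2884) = Rational(-25937, 9)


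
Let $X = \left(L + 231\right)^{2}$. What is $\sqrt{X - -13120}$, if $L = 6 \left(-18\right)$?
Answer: $\sqrt{28249} \approx 168.07$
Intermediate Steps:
$L = -108$
$X = 15129$ ($X = \left(-108 + 231\right)^{2} = 123^{2} = 15129$)
$\sqrt{X - -13120} = \sqrt{15129 - -13120} = \sqrt{15129 + 13120} = \sqrt{28249}$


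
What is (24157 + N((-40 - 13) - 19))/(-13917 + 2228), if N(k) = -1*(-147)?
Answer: -24304/11689 ≈ -2.0792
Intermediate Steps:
N(k) = 147
(24157 + N((-40 - 13) - 19))/(-13917 + 2228) = (24157 + 147)/(-13917 + 2228) = 24304/(-11689) = 24304*(-1/11689) = -24304/11689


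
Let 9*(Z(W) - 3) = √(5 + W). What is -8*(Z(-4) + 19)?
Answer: -1592/9 ≈ -176.89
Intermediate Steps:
Z(W) = 3 + √(5 + W)/9
-8*(Z(-4) + 19) = -8*((3 + √(5 - 4)/9) + 19) = -8*((3 + √1/9) + 19) = -8*((3 + (⅑)*1) + 19) = -8*((3 + ⅑) + 19) = -8*(28/9 + 19) = -8*199/9 = -1592/9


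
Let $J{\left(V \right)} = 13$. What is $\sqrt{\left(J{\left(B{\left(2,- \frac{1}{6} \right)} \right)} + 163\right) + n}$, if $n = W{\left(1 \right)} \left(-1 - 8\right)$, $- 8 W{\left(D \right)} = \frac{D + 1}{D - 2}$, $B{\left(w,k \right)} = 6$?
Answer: $\frac{\sqrt{695}}{2} \approx 13.181$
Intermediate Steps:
$W{\left(D \right)} = - \frac{1 + D}{8 \left(-2 + D\right)}$ ($W{\left(D \right)} = - \frac{\left(D + 1\right) \frac{1}{D - 2}}{8} = - \frac{\left(1 + D\right) \frac{1}{-2 + D}}{8} = - \frac{\frac{1}{-2 + D} \left(1 + D\right)}{8} = - \frac{1 + D}{8 \left(-2 + D\right)}$)
$n = - \frac{9}{4}$ ($n = \frac{-1 - 1}{8 \left(-2 + 1\right)} \left(-1 - 8\right) = \frac{-1 - 1}{8 \left(-1\right)} \left(-9\right) = \frac{1}{8} \left(-1\right) \left(-2\right) \left(-9\right) = \frac{1}{4} \left(-9\right) = - \frac{9}{4} \approx -2.25$)
$\sqrt{\left(J{\left(B{\left(2,- \frac{1}{6} \right)} \right)} + 163\right) + n} = \sqrt{\left(13 + 163\right) - \frac{9}{4}} = \sqrt{176 - \frac{9}{4}} = \sqrt{\frac{695}{4}} = \frac{\sqrt{695}}{2}$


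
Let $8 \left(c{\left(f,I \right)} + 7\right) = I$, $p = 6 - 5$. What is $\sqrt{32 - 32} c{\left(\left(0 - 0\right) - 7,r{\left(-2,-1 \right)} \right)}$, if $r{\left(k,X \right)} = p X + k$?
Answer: $0$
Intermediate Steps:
$p = 1$
$r{\left(k,X \right)} = X + k$ ($r{\left(k,X \right)} = 1 X + k = X + k$)
$c{\left(f,I \right)} = -7 + \frac{I}{8}$
$\sqrt{32 - 32} c{\left(\left(0 - 0\right) - 7,r{\left(-2,-1 \right)} \right)} = \sqrt{32 - 32} \left(-7 + \frac{-1 - 2}{8}\right) = \sqrt{0} \left(-7 + \frac{1}{8} \left(-3\right)\right) = 0 \left(-7 - \frac{3}{8}\right) = 0 \left(- \frac{59}{8}\right) = 0$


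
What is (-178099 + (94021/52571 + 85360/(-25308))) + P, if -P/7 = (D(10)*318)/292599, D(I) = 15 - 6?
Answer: -641975800466353286/3604567362129 ≈ -1.7810e+5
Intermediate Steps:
D(I) = 9
P = -742/10837 (P = -7*9*318/292599 = -20034/292599 = -7*106/10837 = -742/10837 ≈ -0.068469)
(-178099 + (94021/52571 + 85360/(-25308))) + P = (-178099 + (94021/52571 + 85360/(-25308))) - 742/10837 = (-178099 + (94021*(1/52571) + 85360*(-1/25308))) - 742/10837 = (-178099 + (94021/52571 - 21340/6327)) - 742/10837 = (-178099 - 526994273/332616717) - 742/10837 = -59239231675256/332616717 - 742/10837 = -641975800466353286/3604567362129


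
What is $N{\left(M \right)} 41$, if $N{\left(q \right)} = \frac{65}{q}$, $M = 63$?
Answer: $\frac{2665}{63} \approx 42.302$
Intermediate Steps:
$N{\left(M \right)} 41 = \frac{65}{63} \cdot 41 = \frac{2665}{63}$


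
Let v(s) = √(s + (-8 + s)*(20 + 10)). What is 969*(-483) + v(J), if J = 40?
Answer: -468027 + 10*√10 ≈ -4.6800e+5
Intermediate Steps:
v(s) = √(-240 + 31*s) (v(s) = √(s + (-8 + s)*30) = √(s + (-240 + 30*s)) = √(-240 + 31*s))
969*(-483) + v(J) = 969*(-483) + √(-240 + 31*40) = -468027 + √(-240 + 1240) = -468027 + √1000 = -468027 + 10*√10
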